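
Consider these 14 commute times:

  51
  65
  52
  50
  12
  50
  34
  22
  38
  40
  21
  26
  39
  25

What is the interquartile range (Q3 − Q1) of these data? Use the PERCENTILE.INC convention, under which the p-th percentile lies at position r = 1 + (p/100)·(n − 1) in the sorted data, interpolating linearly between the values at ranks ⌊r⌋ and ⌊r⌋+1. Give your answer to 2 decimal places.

Sorted: 12, 21, 22, 25, 26, 34, 38, 39, 40, 50, 50, 51, 52, 65.
n = 14.
P25: r = 4.25; ranks 4–5 are 25, 26; interpolating gives 25.25.
P75: r = 10.75; ranks 10–11 are 50, 50; interpolating gives 50.
Difference: 50 − 25.25 = 24.75.

24.75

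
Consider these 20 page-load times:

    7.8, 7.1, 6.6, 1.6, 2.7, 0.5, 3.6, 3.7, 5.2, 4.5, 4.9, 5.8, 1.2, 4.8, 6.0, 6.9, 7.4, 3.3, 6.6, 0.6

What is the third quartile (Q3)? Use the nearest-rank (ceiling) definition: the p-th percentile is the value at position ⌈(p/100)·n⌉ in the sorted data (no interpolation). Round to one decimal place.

6.6

Sorted: 0.5, 0.6, 1.2, 1.6, 2.7, 3.3, 3.6, 3.7, 4.5, 4.8, 4.9, 5.2, 5.8, 6.0, 6.6, 6.6, 6.9, 7.1, 7.4, 7.8.
n = 20.
Position = ⌈75/100 · 20⌉ = ⌈15⌉ = 15.
The value at rank 15 is 6.6.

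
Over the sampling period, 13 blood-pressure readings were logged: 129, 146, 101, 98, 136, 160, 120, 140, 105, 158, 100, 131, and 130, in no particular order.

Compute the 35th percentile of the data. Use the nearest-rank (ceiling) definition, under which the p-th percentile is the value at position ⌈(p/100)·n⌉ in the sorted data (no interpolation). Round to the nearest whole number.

Sorted: 98, 100, 101, 105, 120, 129, 130, 131, 136, 140, 146, 158, 160.
n = 13.
Position = ⌈35/100 · 13⌉ = ⌈4.55⌉ = 5.
The value at rank 5 is 120.

120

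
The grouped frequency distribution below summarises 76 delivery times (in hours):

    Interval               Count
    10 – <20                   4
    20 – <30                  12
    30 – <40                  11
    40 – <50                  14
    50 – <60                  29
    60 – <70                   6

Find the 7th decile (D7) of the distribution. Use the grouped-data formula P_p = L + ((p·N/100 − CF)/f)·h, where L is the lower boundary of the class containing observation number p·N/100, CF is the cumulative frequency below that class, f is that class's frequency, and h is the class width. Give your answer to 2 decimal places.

54.21

N = 76; target position k = 70/100 · 76 = 53.2.
Cumulative frequencies: 4, 16, 27, 41, 70, 76.
Observation 53.2 falls in the class 50 – <60.
L = 50, CF = 41, f = 29, h = 10.
P70 = 50 + ((53.2 − 41)/29)·10 = 50 + 4.2069 = 54.2069.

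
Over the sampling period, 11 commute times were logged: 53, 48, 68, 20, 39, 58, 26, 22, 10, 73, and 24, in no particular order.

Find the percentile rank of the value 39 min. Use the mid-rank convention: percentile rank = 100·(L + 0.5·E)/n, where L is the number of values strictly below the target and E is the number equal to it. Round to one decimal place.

Sorted: 10, 20, 22, 24, 26, 39, 48, 53, 58, 68, 73.
Count below 39: L = 5; count equal: E = 1; n = 11.
Percentile rank = 100·(5 + 0.5·1)/11 = 100·5.5/11 = 50.

50.0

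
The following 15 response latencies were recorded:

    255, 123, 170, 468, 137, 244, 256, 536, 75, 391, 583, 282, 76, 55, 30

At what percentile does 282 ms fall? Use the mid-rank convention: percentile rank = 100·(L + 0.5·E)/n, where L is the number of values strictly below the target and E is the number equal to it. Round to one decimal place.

70.0

Sorted: 30, 55, 75, 76, 123, 137, 170, 244, 255, 256, 282, 391, 468, 536, 583.
Count below 282: L = 10; count equal: E = 1; n = 15.
Percentile rank = 100·(10 + 0.5·1)/15 = 100·10.5/15 = 70.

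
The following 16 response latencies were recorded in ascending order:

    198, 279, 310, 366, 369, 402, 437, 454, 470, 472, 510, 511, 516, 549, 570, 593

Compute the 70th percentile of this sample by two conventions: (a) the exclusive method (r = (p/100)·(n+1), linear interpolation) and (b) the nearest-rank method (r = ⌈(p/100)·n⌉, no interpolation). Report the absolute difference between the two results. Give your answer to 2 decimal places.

n = 16.
(a) r = 11.9; between ranks 11 (510) and 12 (511): 510.9.
(b) the nearest-rank method: rank 12 → 511.
|510.9 − 511| = 0.1.

0.10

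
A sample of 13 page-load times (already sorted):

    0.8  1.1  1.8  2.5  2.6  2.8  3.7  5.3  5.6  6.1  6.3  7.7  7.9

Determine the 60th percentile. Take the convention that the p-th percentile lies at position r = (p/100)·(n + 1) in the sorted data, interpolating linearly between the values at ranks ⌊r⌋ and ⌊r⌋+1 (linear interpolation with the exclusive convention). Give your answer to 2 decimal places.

5.42

n = 13.
r = (60/100)·(13 + 1) = 8.4.
Rank 8 is 5.3 and rank 9 is 5.6.
Interpolate: 5.3 + 0.4·(5.6 − 5.3) = 5.3 + 0.4·0.3 = 5.42.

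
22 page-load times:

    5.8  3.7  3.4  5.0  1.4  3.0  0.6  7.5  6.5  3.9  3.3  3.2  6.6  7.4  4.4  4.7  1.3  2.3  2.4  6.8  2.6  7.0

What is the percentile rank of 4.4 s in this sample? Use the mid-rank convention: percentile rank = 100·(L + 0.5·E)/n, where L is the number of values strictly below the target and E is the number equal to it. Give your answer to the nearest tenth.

Sorted: 0.6, 1.3, 1.4, 2.3, 2.4, 2.6, 3.0, 3.2, 3.3, 3.4, 3.7, 3.9, 4.4, 4.7, 5.0, 5.8, 6.5, 6.6, 6.8, 7.0, 7.4, 7.5.
Count below 4.4: L = 12; count equal: E = 1; n = 22.
Percentile rank = 100·(12 + 0.5·1)/22 = 100·12.5/22 = 56.82.

56.8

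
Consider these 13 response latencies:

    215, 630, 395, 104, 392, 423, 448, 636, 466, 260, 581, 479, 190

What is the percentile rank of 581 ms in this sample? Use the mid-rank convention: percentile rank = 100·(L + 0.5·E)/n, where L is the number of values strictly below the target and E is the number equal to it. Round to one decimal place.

Sorted: 104, 190, 215, 260, 392, 395, 423, 448, 466, 479, 581, 630, 636.
Count below 581: L = 10; count equal: E = 1; n = 13.
Percentile rank = 100·(10 + 0.5·1)/13 = 100·10.5/13 = 80.77.

80.8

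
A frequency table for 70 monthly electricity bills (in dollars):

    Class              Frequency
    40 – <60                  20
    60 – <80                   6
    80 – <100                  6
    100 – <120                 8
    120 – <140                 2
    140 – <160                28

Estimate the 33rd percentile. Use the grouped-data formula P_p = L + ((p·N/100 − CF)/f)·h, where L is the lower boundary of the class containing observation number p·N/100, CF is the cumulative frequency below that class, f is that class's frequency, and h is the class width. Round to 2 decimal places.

N = 70; target position k = 33/100 · 70 = 23.1.
Cumulative frequencies: 20, 26, 32, 40, 42, 70.
Observation 23.1 falls in the class 60 – <80.
L = 60, CF = 20, f = 6, h = 20.
P33 = 60 + ((23.1 − 20)/6)·20 = 60 + 10.3333 = 70.3333.

70.33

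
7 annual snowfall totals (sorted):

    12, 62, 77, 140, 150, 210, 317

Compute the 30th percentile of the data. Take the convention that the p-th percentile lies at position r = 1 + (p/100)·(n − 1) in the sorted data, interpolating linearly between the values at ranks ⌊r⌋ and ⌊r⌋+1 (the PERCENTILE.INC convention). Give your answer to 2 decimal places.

n = 7.
r = 1 + (30/100)·(7 − 1) = 1 + 1.8 = 2.8.
Rank 2 is 62 and rank 3 is 77.
Interpolate: 62 + 0.8·(77 − 62) = 62 + 0.8·15 = 74.

74.00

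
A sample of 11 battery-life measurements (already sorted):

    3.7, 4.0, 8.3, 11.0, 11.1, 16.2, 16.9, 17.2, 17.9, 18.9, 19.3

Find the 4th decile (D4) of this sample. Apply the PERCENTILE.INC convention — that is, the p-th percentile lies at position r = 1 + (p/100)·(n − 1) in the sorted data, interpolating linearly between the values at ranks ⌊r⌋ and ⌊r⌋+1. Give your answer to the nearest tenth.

11.1

n = 11.
r = 1 + (40/100)·(11 − 1) = 1 + 4 = 5.
r is an integer, so P40 is the value at rank 5: 11.1.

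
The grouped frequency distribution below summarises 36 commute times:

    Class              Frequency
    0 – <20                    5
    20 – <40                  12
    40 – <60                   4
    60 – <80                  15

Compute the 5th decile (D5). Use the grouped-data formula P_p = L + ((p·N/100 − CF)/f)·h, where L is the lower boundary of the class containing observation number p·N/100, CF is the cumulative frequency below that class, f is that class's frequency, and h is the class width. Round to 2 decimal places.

N = 36; target position k = 50/100 · 36 = 18.
Cumulative frequencies: 5, 17, 21, 36.
Observation 18 falls in the class 40 – <60.
L = 40, CF = 17, f = 4, h = 20.
P50 = 40 + ((18 − 17)/4)·20 = 40 + 5 = 45.

45.00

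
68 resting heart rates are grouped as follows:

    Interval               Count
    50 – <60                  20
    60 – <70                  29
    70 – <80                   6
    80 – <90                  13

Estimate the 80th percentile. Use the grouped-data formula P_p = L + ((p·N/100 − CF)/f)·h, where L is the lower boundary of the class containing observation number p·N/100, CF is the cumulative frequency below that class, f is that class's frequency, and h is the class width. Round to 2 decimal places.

N = 68; target position k = 80/100 · 68 = 54.4.
Cumulative frequencies: 20, 49, 55, 68.
Observation 54.4 falls in the class 70 – <80.
L = 70, CF = 49, f = 6, h = 10.
P80 = 70 + ((54.4 − 49)/6)·10 = 70 + 9 = 79.

79.00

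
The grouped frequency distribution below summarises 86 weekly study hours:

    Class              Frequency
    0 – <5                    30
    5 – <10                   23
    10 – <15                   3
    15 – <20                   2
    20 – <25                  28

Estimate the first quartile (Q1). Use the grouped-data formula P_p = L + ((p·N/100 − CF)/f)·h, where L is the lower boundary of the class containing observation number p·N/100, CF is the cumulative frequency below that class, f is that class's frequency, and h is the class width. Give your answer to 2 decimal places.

3.58

N = 86; target position k = 25/100 · 86 = 21.5.
Cumulative frequencies: 30, 53, 56, 58, 86.
Observation 21.5 falls in the class 0 – <5.
L = 0, CF = 0, f = 30, h = 5.
P25 = 0 + ((21.5 − 0)/30)·5 = 0 + 3.58333 = 3.58333.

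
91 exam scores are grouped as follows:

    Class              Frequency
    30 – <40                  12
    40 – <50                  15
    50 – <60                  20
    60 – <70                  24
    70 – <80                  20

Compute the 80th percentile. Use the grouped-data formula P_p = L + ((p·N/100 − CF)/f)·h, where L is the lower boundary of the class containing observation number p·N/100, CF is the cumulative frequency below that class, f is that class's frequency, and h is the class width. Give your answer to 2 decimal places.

70.90

N = 91; target position k = 80/100 · 91 = 72.8.
Cumulative frequencies: 12, 27, 47, 71, 91.
Observation 72.8 falls in the class 70 – <80.
L = 70, CF = 71, f = 20, h = 10.
P80 = 70 + ((72.8 − 71)/20)·10 = 70 + 0.9 = 70.9.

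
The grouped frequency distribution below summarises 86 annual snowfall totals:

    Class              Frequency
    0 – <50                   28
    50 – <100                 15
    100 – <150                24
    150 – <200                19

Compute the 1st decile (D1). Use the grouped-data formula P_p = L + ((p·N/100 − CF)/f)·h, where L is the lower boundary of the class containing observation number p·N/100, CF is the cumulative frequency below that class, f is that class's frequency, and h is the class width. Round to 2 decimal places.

15.36

N = 86; target position k = 10/100 · 86 = 8.6.
Cumulative frequencies: 28, 43, 67, 86.
Observation 8.6 falls in the class 0 – <50.
L = 0, CF = 0, f = 28, h = 50.
P10 = 0 + ((8.6 − 0)/28)·50 = 0 + 15.3571 = 15.3571.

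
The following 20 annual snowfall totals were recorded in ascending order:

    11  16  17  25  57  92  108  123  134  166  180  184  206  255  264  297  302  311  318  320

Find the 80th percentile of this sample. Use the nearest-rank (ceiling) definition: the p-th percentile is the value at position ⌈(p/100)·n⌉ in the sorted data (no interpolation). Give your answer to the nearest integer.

297

n = 20.
Position = ⌈80/100 · 20⌉ = ⌈16⌉ = 16.
The value at rank 16 is 297.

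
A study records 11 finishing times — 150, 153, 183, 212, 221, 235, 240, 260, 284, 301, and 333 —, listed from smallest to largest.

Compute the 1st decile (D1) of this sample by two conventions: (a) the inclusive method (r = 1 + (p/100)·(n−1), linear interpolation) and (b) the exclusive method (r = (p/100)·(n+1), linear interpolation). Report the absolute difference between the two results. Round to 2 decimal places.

n = 11.
(a) r = 2 → value at rank 2 = 153.
(b) r = 1.2; between ranks 1 (150) and 2 (153): 150.6.
|153 − 150.6| = 2.4.

2.40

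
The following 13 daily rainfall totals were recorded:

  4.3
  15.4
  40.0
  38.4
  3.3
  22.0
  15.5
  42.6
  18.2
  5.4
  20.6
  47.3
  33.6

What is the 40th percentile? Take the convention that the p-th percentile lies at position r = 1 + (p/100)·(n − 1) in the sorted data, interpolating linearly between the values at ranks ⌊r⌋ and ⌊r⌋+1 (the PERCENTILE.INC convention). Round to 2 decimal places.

17.66

Sorted: 3.3, 4.3, 5.4, 15.4, 15.5, 18.2, 20.6, 22.0, 33.6, 38.4, 40.0, 42.6, 47.3.
n = 13.
r = 1 + (40/100)·(13 − 1) = 1 + 4.8 = 5.8.
Rank 5 is 15.5 and rank 6 is 18.2.
Interpolate: 15.5 + 0.8·(18.2 − 15.5) = 15.5 + 0.8·2.7 = 17.66.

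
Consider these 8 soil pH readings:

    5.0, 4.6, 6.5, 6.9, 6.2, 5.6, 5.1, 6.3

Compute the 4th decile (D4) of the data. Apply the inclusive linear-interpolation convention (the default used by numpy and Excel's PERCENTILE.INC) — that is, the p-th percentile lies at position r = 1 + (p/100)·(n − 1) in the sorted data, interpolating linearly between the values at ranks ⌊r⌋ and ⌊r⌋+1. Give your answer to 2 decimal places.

5.50

Sorted: 4.6, 5.0, 5.1, 5.6, 6.2, 6.3, 6.5, 6.9.
n = 8.
r = 1 + (40/100)·(8 − 1) = 1 + 2.8 = 3.8.
Rank 3 is 5.1 and rank 4 is 5.6.
Interpolate: 5.1 + 0.8·(5.6 − 5.1) = 5.1 + 0.8·0.5 = 5.5.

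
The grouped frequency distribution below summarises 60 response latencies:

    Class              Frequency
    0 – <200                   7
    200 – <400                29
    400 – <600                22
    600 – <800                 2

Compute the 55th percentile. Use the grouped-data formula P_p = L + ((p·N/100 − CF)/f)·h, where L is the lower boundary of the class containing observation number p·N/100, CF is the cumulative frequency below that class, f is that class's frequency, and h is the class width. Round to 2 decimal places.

379.31

N = 60; target position k = 55/100 · 60 = 33.
Cumulative frequencies: 7, 36, 58, 60.
Observation 33 falls in the class 200 – <400.
L = 200, CF = 7, f = 29, h = 200.
P55 = 200 + ((33 − 7)/29)·200 = 200 + 179.31 = 379.31.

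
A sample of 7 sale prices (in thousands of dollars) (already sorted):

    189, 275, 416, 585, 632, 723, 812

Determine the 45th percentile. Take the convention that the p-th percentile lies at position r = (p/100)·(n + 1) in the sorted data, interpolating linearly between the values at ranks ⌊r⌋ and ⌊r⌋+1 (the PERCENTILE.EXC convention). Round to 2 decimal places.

517.40

n = 7.
r = (45/100)·(7 + 1) = 3.6.
Rank 3 is 416 and rank 4 is 585.
Interpolate: 416 + 0.6·(585 − 416) = 416 + 0.6·169 = 517.4.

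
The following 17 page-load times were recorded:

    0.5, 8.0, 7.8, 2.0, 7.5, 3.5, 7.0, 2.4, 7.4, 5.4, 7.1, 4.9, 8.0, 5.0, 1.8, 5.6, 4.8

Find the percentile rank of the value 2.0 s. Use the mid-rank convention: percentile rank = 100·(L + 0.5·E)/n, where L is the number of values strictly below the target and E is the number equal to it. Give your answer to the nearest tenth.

14.7

Sorted: 0.5, 1.8, 2.0, 2.4, 3.5, 4.8, 4.9, 5.0, 5.4, 5.6, 7.0, 7.1, 7.4, 7.5, 7.8, 8.0, 8.0.
Count below 2.0: L = 2; count equal: E = 1; n = 17.
Percentile rank = 100·(2 + 0.5·1)/17 = 100·2.5/17 = 14.71.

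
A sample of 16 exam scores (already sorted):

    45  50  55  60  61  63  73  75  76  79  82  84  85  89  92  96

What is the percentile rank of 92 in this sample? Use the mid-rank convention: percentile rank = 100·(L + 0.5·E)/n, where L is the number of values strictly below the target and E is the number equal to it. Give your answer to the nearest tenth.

90.6

Count below 92: L = 14; count equal: E = 1; n = 16.
Percentile rank = 100·(14 + 0.5·1)/16 = 100·14.5/16 = 90.62.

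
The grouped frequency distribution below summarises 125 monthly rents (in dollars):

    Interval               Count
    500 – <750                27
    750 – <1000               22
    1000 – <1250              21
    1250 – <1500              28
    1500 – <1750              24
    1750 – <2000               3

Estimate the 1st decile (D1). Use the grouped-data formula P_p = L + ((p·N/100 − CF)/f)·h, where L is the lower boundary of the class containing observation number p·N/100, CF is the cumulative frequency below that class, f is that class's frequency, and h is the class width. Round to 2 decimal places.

615.74

N = 125; target position k = 10/100 · 125 = 12.5.
Cumulative frequencies: 27, 49, 70, 98, 122, 125.
Observation 12.5 falls in the class 500 – <750.
L = 500, CF = 0, f = 27, h = 250.
P10 = 500 + ((12.5 − 0)/27)·250 = 500 + 115.741 = 615.741.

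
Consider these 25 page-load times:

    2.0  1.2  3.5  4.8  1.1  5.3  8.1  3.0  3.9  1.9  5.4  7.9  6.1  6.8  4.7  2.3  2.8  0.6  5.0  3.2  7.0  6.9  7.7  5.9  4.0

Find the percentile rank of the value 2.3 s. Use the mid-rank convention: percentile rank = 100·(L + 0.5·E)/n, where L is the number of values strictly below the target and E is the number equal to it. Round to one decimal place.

22.0

Sorted: 0.6, 1.1, 1.2, 1.9, 2.0, 2.3, 2.8, 3.0, 3.2, 3.5, 3.9, 4.0, 4.7, 4.8, 5.0, 5.3, 5.4, 5.9, 6.1, 6.8, 6.9, 7.0, 7.7, 7.9, 8.1.
Count below 2.3: L = 5; count equal: E = 1; n = 25.
Percentile rank = 100·(5 + 0.5·1)/25 = 100·5.5/25 = 22.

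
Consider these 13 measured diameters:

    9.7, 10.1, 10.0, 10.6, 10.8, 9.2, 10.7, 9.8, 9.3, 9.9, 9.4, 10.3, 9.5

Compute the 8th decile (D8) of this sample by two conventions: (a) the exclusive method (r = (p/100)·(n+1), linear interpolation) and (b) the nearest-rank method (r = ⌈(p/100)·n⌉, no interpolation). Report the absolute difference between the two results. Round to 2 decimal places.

Sorted: 9.2, 9.3, 9.4, 9.5, 9.7, 9.8, 9.9, 10.0, 10.1, 10.3, 10.6, 10.7, 10.8.
n = 13.
(a) r = 11.2; between ranks 11 (10.6) and 12 (10.7): 10.62.
(b) the nearest-rank method: rank 11 → 10.6.
|10.62 − 10.6| = 0.02.

0.02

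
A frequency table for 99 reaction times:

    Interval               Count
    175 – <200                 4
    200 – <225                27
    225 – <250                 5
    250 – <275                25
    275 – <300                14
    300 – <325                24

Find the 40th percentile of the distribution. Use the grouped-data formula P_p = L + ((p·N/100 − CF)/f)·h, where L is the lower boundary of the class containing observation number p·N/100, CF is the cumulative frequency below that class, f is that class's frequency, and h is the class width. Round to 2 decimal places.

253.60

N = 99; target position k = 40/100 · 99 = 39.6.
Cumulative frequencies: 4, 31, 36, 61, 75, 99.
Observation 39.6 falls in the class 250 – <275.
L = 250, CF = 36, f = 25, h = 25.
P40 = 250 + ((39.6 − 36)/25)·25 = 250 + 3.6 = 253.6.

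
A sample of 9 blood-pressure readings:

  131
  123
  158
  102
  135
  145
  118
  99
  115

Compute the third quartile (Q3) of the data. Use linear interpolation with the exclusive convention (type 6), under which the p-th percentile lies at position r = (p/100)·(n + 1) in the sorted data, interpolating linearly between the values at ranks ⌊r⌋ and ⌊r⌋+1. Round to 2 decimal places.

140.00

Sorted: 99, 102, 115, 118, 123, 131, 135, 145, 158.
n = 9.
r = (75/100)·(9 + 1) = 7.5.
Rank 7 is 135 and rank 8 is 145.
Interpolate: 135 + 0.5·(145 − 135) = 135 + 0.5·10 = 140.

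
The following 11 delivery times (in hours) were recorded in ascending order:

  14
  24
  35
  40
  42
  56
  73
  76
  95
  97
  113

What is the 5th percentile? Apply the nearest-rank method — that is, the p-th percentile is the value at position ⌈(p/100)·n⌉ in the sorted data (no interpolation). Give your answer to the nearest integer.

n = 11.
Position = ⌈5/100 · 11⌉ = ⌈0.55⌉ = 1.
The value at rank 1 is 14.

14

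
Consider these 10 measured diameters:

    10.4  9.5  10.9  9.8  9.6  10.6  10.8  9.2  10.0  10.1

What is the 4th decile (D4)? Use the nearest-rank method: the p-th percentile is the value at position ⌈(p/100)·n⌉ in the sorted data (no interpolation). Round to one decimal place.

Sorted: 9.2, 9.5, 9.6, 9.8, 10.0, 10.1, 10.4, 10.6, 10.8, 10.9.
n = 10.
Position = ⌈40/100 · 10⌉ = ⌈4⌉ = 4.
The value at rank 4 is 9.8.

9.8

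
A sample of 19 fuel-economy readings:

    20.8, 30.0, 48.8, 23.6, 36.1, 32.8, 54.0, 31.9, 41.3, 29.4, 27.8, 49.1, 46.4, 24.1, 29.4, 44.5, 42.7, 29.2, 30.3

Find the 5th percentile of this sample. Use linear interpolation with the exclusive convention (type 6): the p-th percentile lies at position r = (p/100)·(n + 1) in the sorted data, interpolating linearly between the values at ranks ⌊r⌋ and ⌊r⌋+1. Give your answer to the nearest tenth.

Sorted: 20.8, 23.6, 24.1, 27.8, 29.2, 29.4, 29.4, 30.0, 30.3, 31.9, 32.8, 36.1, 41.3, 42.7, 44.5, 46.4, 48.8, 49.1, 54.0.
n = 19.
r = (5/100)·(19 + 1) = 1.
r is an integer, so P5 is the value at rank 1: 20.8.

20.8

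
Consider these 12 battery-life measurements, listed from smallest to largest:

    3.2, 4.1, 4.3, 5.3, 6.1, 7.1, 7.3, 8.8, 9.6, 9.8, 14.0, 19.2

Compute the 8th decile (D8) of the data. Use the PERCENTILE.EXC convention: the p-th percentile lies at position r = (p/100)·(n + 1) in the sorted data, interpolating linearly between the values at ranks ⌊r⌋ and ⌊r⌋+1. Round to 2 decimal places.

11.48

n = 12.
r = (80/100)·(12 + 1) = 10.4.
Rank 10 is 9.8 and rank 11 is 14.0.
Interpolate: 9.8 + 0.4·(14.0 − 9.8) = 9.8 + 0.4·4.2 = 11.48.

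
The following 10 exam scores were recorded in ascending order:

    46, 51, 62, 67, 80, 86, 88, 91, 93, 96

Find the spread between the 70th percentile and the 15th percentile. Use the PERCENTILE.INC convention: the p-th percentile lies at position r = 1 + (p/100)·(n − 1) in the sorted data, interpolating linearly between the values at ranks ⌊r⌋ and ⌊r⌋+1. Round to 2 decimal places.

n = 10.
P15: r = 2.35; ranks 2–3 are 51, 62; interpolating gives 54.85.
P70: r = 7.3; ranks 7–8 are 88, 91; interpolating gives 88.9.
Difference: 88.9 − 54.85 = 34.05.

34.05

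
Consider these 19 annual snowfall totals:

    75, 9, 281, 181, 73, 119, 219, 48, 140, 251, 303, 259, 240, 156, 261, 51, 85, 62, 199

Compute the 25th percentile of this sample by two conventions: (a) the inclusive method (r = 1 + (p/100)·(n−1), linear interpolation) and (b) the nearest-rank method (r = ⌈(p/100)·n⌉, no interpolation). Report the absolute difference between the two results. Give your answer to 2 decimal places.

Sorted: 9, 48, 51, 62, 73, 75, 85, 119, 140, 156, 181, 199, 219, 240, 251, 259, 261, 281, 303.
n = 19.
(a) r = 5.5; between ranks 5 (73) and 6 (75): 74.
(b) the nearest-rank method: rank 5 → 73.
|74 − 73| = 1.

1.00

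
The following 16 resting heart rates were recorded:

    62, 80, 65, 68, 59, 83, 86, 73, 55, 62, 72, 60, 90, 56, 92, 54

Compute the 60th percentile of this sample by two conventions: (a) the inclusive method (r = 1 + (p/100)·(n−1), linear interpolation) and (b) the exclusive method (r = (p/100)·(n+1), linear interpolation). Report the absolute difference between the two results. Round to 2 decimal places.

Sorted: 54, 55, 56, 59, 60, 62, 62, 65, 68, 72, 73, 80, 83, 86, 90, 92.
n = 16.
(a) r = 10 → value at rank 10 = 72.
(b) r = 10.2; between ranks 10 (72) and 11 (73): 72.2.
|72 − 72.2| = 0.2.

0.20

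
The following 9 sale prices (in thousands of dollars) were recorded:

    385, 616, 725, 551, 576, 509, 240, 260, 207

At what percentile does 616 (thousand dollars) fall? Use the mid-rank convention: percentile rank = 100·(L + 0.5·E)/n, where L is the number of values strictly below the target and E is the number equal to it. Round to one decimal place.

Sorted: 207, 240, 260, 385, 509, 551, 576, 616, 725.
Count below 616: L = 7; count equal: E = 1; n = 9.
Percentile rank = 100·(7 + 0.5·1)/9 = 100·7.5/9 = 83.33.

83.3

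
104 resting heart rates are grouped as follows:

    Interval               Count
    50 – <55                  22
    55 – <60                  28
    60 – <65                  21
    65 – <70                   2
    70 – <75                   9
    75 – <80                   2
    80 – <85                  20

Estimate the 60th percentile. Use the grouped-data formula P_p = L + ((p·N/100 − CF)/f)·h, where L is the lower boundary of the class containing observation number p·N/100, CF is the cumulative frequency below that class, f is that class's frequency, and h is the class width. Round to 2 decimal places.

N = 104; target position k = 60/100 · 104 = 62.4.
Cumulative frequencies: 22, 50, 71, 73, 82, 84, 104.
Observation 62.4 falls in the class 60 – <65.
L = 60, CF = 50, f = 21, h = 5.
P60 = 60 + ((62.4 − 50)/21)·5 = 60 + 2.95238 = 62.9524.

62.95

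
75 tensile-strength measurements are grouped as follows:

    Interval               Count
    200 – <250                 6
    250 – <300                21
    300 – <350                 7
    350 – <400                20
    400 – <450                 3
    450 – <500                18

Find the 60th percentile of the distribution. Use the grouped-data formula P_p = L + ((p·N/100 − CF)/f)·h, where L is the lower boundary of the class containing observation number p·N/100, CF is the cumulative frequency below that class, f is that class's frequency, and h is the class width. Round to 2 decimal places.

N = 75; target position k = 60/100 · 75 = 45.
Cumulative frequencies: 6, 27, 34, 54, 57, 75.
Observation 45 falls in the class 350 – <400.
L = 350, CF = 34, f = 20, h = 50.
P60 = 350 + ((45 − 34)/20)·50 = 350 + 27.5 = 377.5.

377.50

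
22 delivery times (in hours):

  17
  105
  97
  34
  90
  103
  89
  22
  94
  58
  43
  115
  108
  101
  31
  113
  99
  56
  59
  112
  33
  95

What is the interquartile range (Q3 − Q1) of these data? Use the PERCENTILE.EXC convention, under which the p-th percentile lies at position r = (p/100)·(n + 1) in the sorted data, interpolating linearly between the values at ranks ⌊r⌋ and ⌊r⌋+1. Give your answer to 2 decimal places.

62.75

Sorted: 17, 22, 31, 33, 34, 43, 56, 58, 59, 89, 90, 94, 95, 97, 99, 101, 103, 105, 108, 112, 113, 115.
n = 22.
P25: r = 5.75; ranks 5–6 are 34, 43; interpolating gives 40.75.
P75: r = 17.25; ranks 17–18 are 103, 105; interpolating gives 103.5.
Difference: 103.5 − 40.75 = 62.75.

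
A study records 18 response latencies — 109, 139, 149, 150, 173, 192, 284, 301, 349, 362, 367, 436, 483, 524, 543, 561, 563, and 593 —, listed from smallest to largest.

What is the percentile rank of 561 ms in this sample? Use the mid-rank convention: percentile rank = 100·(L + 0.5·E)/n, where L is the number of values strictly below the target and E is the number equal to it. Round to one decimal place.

Count below 561: L = 15; count equal: E = 1; n = 18.
Percentile rank = 100·(15 + 0.5·1)/18 = 100·15.5/18 = 86.11.

86.1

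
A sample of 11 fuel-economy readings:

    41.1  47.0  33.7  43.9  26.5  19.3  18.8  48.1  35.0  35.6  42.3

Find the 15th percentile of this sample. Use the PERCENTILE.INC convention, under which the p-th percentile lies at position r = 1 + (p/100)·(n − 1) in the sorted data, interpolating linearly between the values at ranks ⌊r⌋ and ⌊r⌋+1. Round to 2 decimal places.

Sorted: 18.8, 19.3, 26.5, 33.7, 35.0, 35.6, 41.1, 42.3, 43.9, 47.0, 48.1.
n = 11.
r = 1 + (15/100)·(11 − 1) = 1 + 1.5 = 2.5.
Rank 2 is 19.3 and rank 3 is 26.5.
Interpolate: 19.3 + 0.5·(26.5 − 19.3) = 19.3 + 0.5·7.2 = 22.9.

22.90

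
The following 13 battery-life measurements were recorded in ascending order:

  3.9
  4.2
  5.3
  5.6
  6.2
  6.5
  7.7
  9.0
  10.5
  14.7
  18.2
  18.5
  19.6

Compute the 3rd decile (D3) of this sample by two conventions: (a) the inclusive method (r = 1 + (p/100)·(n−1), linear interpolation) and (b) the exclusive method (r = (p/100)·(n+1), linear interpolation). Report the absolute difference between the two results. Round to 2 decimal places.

n = 13.
(a) r = 4.6; between ranks 4 (5.6) and 5 (6.2): 5.96.
(b) r = 4.2; between ranks 4 (5.6) and 5 (6.2): 5.72.
|5.96 − 5.72| = 0.24.

0.24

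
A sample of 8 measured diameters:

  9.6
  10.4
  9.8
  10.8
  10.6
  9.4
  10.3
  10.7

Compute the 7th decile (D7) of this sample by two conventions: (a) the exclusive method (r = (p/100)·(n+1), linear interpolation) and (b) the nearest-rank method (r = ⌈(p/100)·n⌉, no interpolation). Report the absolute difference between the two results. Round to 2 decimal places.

0.03

Sorted: 9.4, 9.6, 9.8, 10.3, 10.4, 10.6, 10.7, 10.8.
n = 8.
(a) r = 6.3; between ranks 6 (10.6) and 7 (10.7): 10.63.
(b) the nearest-rank method: rank 6 → 10.6.
|10.63 − 10.6| = 0.03.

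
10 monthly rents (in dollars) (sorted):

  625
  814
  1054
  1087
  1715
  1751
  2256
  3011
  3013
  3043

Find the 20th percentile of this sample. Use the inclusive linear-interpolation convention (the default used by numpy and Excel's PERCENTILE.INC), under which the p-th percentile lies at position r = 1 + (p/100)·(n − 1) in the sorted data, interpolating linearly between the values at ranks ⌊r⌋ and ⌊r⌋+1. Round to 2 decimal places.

1006.00

n = 10.
r = 1 + (20/100)·(10 − 1) = 1 + 1.8 = 2.8.
Rank 2 is 814 and rank 3 is 1054.
Interpolate: 814 + 0.8·(1054 − 814) = 814 + 0.8·240 = 1006.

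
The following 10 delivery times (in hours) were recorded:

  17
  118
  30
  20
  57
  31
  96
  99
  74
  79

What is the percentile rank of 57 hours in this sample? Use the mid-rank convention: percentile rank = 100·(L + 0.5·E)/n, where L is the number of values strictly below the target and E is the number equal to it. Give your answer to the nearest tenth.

45.0

Sorted: 17, 20, 30, 31, 57, 74, 79, 96, 99, 118.
Count below 57: L = 4; count equal: E = 1; n = 10.
Percentile rank = 100·(4 + 0.5·1)/10 = 100·4.5/10 = 45.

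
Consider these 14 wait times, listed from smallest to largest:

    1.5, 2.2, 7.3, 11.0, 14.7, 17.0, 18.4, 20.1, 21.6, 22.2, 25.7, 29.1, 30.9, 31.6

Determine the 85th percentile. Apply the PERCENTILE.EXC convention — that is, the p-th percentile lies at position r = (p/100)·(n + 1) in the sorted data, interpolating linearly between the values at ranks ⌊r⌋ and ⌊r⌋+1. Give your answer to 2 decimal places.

n = 14.
r = (85/100)·(14 + 1) = 12.75.
Rank 12 is 29.1 and rank 13 is 30.9.
Interpolate: 29.1 + 0.75·(30.9 − 29.1) = 29.1 + 0.75·1.8 = 30.45.

30.45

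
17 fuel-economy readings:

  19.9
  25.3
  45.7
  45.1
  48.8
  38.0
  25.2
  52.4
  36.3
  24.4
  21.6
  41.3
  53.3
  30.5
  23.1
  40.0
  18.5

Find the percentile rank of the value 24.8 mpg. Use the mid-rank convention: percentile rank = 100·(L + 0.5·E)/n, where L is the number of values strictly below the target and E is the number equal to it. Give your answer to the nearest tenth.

Sorted: 18.5, 19.9, 21.6, 23.1, 24.4, 25.2, 25.3, 30.5, 36.3, 38.0, 40.0, 41.3, 45.1, 45.7, 48.8, 52.4, 53.3.
Count below 24.8: L = 5; count equal: E = 0; n = 17.
Percentile rank = 100·(5 + 0.5·0)/17 = 100·5/17 = 29.41.

29.4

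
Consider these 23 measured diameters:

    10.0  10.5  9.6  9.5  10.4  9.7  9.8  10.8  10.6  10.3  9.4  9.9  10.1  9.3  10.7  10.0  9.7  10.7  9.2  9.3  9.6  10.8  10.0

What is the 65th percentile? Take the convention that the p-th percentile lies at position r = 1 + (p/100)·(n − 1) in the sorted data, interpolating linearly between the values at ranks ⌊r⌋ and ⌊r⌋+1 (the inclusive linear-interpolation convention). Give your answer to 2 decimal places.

10.16

Sorted: 9.2, 9.3, 9.3, 9.4, 9.5, 9.6, 9.6, 9.7, 9.7, 9.8, 9.9, 10.0, 10.0, 10.0, 10.1, 10.3, 10.4, 10.5, 10.6, 10.7, 10.7, 10.8, 10.8.
n = 23.
r = 1 + (65/100)·(23 − 1) = 1 + 14.3 = 15.3.
Rank 15 is 10.1 and rank 16 is 10.3.
Interpolate: 10.1 + 0.3·(10.3 − 10.1) = 10.1 + 0.3·0.2 = 10.16.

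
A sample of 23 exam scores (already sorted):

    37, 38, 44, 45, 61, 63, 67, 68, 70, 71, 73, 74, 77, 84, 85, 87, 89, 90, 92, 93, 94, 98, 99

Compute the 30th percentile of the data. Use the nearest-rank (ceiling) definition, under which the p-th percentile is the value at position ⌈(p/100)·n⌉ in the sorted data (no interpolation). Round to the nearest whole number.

67

n = 23.
Position = ⌈30/100 · 23⌉ = ⌈6.9⌉ = 7.
The value at rank 7 is 67.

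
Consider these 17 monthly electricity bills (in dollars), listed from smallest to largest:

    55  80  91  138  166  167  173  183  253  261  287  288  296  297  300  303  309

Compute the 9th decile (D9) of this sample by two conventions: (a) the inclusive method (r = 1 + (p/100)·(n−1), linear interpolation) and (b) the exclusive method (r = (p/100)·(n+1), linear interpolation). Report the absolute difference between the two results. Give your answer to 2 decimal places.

3.00

n = 17.
(a) r = 15.4; between ranks 15 (300) and 16 (303): 301.2.
(b) r = 16.2; between ranks 16 (303) and 17 (309): 304.2.
|301.2 − 304.2| = 3.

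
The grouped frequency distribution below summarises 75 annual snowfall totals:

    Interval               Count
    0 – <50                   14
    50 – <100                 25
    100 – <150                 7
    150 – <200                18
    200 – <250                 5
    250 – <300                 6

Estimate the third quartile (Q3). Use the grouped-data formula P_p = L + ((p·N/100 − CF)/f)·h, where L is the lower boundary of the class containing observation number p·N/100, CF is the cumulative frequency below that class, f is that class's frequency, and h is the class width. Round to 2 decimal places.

178.47

N = 75; target position k = 75/100 · 75 = 56.25.
Cumulative frequencies: 14, 39, 46, 64, 69, 75.
Observation 56.25 falls in the class 150 – <200.
L = 150, CF = 46, f = 18, h = 50.
P75 = 150 + ((56.25 − 46)/18)·50 = 150 + 28.4722 = 178.472.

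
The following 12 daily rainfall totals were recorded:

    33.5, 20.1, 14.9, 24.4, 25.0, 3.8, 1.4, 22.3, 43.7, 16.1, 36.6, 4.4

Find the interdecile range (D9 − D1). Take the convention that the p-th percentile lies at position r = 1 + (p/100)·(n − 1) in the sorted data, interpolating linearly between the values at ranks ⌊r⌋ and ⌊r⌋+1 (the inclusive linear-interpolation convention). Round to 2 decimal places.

32.43

Sorted: 1.4, 3.8, 4.4, 14.9, 16.1, 20.1, 22.3, 24.4, 25.0, 33.5, 36.6, 43.7.
n = 12.
P10: r = 2.1; ranks 2–3 are 3.8, 4.4; interpolating gives 3.86.
P90: r = 10.9; ranks 10–11 are 33.5, 36.6; interpolating gives 36.29.
Difference: 36.29 − 3.86 = 32.43.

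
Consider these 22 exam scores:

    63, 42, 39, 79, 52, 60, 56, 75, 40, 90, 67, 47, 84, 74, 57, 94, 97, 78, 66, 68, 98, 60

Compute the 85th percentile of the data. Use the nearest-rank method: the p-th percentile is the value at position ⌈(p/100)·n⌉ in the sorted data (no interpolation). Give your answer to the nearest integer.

Sorted: 39, 40, 42, 47, 52, 56, 57, 60, 60, 63, 66, 67, 68, 74, 75, 78, 79, 84, 90, 94, 97, 98.
n = 22.
Position = ⌈85/100 · 22⌉ = ⌈18.7⌉ = 19.
The value at rank 19 is 90.

90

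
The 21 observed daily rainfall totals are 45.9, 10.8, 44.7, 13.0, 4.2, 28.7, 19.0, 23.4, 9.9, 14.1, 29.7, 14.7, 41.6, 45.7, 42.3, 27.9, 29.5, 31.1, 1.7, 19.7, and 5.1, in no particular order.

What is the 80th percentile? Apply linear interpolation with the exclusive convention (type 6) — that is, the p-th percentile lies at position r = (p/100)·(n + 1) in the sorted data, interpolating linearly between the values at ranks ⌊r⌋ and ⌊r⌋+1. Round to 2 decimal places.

Sorted: 1.7, 4.2, 5.1, 9.9, 10.8, 13.0, 14.1, 14.7, 19.0, 19.7, 23.4, 27.9, 28.7, 29.5, 29.7, 31.1, 41.6, 42.3, 44.7, 45.7, 45.9.
n = 21.
r = (80/100)·(21 + 1) = 17.6.
Rank 17 is 41.6 and rank 18 is 42.3.
Interpolate: 41.6 + 0.6·(42.3 − 41.6) = 41.6 + 0.6·0.7 = 42.02.

42.02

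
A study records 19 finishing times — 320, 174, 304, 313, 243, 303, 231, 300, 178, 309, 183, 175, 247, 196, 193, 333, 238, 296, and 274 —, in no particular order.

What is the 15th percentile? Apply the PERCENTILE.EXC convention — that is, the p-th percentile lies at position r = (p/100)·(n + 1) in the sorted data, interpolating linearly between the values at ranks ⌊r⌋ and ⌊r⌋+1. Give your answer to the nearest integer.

Sorted: 174, 175, 178, 183, 193, 196, 231, 238, 243, 247, 274, 296, 300, 303, 304, 309, 313, 320, 333.
n = 19.
r = (15/100)·(19 + 1) = 3.
r is an integer, so P15 is the value at rank 3: 178.

178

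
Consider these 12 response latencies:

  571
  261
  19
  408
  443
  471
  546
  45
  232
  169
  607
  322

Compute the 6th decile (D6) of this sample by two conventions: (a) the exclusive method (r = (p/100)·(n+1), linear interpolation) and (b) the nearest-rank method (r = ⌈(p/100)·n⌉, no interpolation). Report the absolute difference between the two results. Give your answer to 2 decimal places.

7.00

Sorted: 19, 45, 169, 232, 261, 322, 408, 443, 471, 546, 571, 607.
n = 12.
(a) r = 7.8; between ranks 7 (408) and 8 (443): 436.
(b) the nearest-rank method: rank 8 → 443.
|436 − 443| = 7.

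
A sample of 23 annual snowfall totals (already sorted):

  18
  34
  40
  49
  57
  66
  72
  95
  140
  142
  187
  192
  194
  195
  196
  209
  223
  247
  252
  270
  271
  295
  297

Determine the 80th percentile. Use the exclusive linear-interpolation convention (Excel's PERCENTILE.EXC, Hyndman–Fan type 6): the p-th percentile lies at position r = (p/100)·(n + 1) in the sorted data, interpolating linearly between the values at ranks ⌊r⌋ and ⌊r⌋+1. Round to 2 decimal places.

255.60

n = 23.
r = (80/100)·(23 + 1) = 19.2.
Rank 19 is 252 and rank 20 is 270.
Interpolate: 252 + 0.2·(270 − 252) = 252 + 0.2·18 = 255.6.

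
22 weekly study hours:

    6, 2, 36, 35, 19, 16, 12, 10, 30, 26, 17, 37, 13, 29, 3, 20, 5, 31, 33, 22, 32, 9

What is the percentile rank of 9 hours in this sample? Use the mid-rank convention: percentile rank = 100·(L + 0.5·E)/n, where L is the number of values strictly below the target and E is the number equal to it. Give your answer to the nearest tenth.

Sorted: 2, 3, 5, 6, 9, 10, 12, 13, 16, 17, 19, 20, 22, 26, 29, 30, 31, 32, 33, 35, 36, 37.
Count below 9: L = 4; count equal: E = 1; n = 22.
Percentile rank = 100·(4 + 0.5·1)/22 = 100·4.5/22 = 20.45.

20.5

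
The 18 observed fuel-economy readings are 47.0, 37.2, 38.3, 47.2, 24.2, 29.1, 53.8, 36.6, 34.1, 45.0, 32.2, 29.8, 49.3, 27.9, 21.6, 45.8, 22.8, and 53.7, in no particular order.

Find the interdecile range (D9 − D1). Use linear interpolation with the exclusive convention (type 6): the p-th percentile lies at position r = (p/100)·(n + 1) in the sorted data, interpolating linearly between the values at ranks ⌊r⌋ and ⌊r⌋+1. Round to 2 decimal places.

31.03

Sorted: 21.6, 22.8, 24.2, 27.9, 29.1, 29.8, 32.2, 34.1, 36.6, 37.2, 38.3, 45.0, 45.8, 47.0, 47.2, 49.3, 53.7, 53.8.
n = 18.
P10: r = 1.9; ranks 1–2 are 21.6, 22.8; interpolating gives 22.68.
P90: r = 17.1; ranks 17–18 are 53.7, 53.8; interpolating gives 53.71.
Difference: 53.71 − 22.68 = 31.03.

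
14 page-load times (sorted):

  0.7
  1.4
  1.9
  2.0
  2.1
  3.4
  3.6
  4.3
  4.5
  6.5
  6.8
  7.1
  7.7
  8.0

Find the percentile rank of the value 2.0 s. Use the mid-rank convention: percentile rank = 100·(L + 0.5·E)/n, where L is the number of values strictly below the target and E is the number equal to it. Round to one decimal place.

25.0

Count below 2.0: L = 3; count equal: E = 1; n = 14.
Percentile rank = 100·(3 + 0.5·1)/14 = 100·3.5/14 = 25.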